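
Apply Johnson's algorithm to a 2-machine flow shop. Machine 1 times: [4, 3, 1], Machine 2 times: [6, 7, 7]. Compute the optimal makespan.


Apply Johnson's rule:
  Group 1 (a <= b): [(3, 1, 7), (2, 3, 7), (1, 4, 6)]
  Group 2 (a > b): []
Optimal job order: [3, 2, 1]
Schedule:
  Job 3: M1 done at 1, M2 done at 8
  Job 2: M1 done at 4, M2 done at 15
  Job 1: M1 done at 8, M2 done at 21
Makespan = 21

21


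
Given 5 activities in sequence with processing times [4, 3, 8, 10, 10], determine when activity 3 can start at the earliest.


Activity 3 starts after activities 1 through 2 complete.
Predecessor durations: [4, 3]
ES = 4 + 3 = 7

7


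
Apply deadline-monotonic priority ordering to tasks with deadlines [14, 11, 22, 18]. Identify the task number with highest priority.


Sort tasks by relative deadline (ascending):
  Task 2: deadline = 11
  Task 1: deadline = 14
  Task 4: deadline = 18
  Task 3: deadline = 22
Priority order (highest first): [2, 1, 4, 3]
Highest priority task = 2

2


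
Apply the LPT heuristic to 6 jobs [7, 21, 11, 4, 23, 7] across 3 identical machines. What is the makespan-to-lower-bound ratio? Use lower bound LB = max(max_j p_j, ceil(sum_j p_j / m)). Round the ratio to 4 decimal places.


LPT order: [23, 21, 11, 7, 7, 4]
Machine loads after assignment: [23, 25, 25]
LPT makespan = 25
Lower bound = max(max_job, ceil(total/3)) = max(23, 25) = 25
Ratio = 25 / 25 = 1.0

1.0


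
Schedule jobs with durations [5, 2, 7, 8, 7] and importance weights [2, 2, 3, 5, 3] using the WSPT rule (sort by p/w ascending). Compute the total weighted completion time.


Compute p/w ratios and sort ascending (WSPT): [(2, 2), (8, 5), (7, 3), (7, 3), (5, 2)]
Compute weighted completion times:
  Job (p=2,w=2): C=2, w*C=2*2=4
  Job (p=8,w=5): C=10, w*C=5*10=50
  Job (p=7,w=3): C=17, w*C=3*17=51
  Job (p=7,w=3): C=24, w*C=3*24=72
  Job (p=5,w=2): C=29, w*C=2*29=58
Total weighted completion time = 235

235


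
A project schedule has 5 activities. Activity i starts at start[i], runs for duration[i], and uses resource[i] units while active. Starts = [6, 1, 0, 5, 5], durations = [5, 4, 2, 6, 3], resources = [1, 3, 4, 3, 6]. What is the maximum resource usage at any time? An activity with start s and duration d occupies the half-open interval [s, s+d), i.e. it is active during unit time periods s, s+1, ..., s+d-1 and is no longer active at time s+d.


Each activity i is active on [start_i, start_i + duration_i).
Compute total resource usage per time slot:
  t=0: active resources = [4], total = 4
  t=1: active resources = [3, 4], total = 7
  t=2: active resources = [3], total = 3
  t=3: active resources = [3], total = 3
  t=4: active resources = [3], total = 3
  t=5: active resources = [3, 6], total = 9
  t=6: active resources = [1, 3, 6], total = 10
  t=7: active resources = [1, 3, 6], total = 10
  t=8: active resources = [1, 3], total = 4
  t=9: active resources = [1, 3], total = 4
  t=10: active resources = [1, 3], total = 4
Peak resource demand = 10

10


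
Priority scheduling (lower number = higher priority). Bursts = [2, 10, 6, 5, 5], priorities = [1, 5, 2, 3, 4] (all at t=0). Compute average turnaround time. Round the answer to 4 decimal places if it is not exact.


Sort by priority (ascending = highest first):
Order: [(1, 2), (2, 6), (3, 5), (4, 5), (5, 10)]
Completion times:
  Priority 1, burst=2, C=2
  Priority 2, burst=6, C=8
  Priority 3, burst=5, C=13
  Priority 4, burst=5, C=18
  Priority 5, burst=10, C=28
Average turnaround = 69/5 = 13.8

13.8


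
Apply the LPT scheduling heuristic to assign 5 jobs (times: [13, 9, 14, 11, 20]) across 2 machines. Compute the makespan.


Sort jobs in decreasing order (LPT): [20, 14, 13, 11, 9]
Assign each job to the least loaded machine:
  Machine 1: jobs [20, 11], load = 31
  Machine 2: jobs [14, 13, 9], load = 36
Makespan = max load = 36

36


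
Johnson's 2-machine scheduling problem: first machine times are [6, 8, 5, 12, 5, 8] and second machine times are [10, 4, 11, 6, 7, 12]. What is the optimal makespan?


Apply Johnson's rule:
  Group 1 (a <= b): [(3, 5, 11), (5, 5, 7), (1, 6, 10), (6, 8, 12)]
  Group 2 (a > b): [(4, 12, 6), (2, 8, 4)]
Optimal job order: [3, 5, 1, 6, 4, 2]
Schedule:
  Job 3: M1 done at 5, M2 done at 16
  Job 5: M1 done at 10, M2 done at 23
  Job 1: M1 done at 16, M2 done at 33
  Job 6: M1 done at 24, M2 done at 45
  Job 4: M1 done at 36, M2 done at 51
  Job 2: M1 done at 44, M2 done at 55
Makespan = 55

55


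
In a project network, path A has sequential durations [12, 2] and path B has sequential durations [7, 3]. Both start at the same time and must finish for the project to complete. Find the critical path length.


Path A total = 12 + 2 = 14
Path B total = 7 + 3 = 10
Critical path = longest path = max(14, 10) = 14

14


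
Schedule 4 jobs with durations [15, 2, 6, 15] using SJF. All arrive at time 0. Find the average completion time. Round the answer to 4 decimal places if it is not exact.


SJF order (ascending): [2, 6, 15, 15]
Completion times:
  Job 1: burst=2, C=2
  Job 2: burst=6, C=8
  Job 3: burst=15, C=23
  Job 4: burst=15, C=38
Average completion = 71/4 = 17.75

17.75


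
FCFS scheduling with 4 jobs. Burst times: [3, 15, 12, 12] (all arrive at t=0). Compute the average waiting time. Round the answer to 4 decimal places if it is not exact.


FCFS order (as given): [3, 15, 12, 12]
Waiting times:
  Job 1: wait = 0
  Job 2: wait = 3
  Job 3: wait = 18
  Job 4: wait = 30
Sum of waiting times = 51
Average waiting time = 51/4 = 12.75

12.75


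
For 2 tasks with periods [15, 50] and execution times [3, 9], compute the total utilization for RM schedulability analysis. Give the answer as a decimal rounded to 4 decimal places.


Compute individual utilizations (exact fractions):
  Task 1: C/T = 3/15 = 1/5 (approx. 0.2)
  Task 2: C/T = 9/50 (approx. 0.18)
Total utilization U = 1/5 + 9/50 = 19/50
Rounded to 4 decimal places: U = 0.3800
RM (Liu & Layland) bound for 2 tasks = 0.828427; compare with U = 19/50 (approx. 0.380000)
U <= bound, so schedulable by RM sufficient condition.

0.3800


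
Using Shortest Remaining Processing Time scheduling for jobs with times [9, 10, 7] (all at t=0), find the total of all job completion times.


Since all jobs arrive at t=0, SRPT equals SPT ordering.
SPT order: [7, 9, 10]
Completion times:
  Job 1: p=7, C=7
  Job 2: p=9, C=16
  Job 3: p=10, C=26
Total completion time = 7 + 16 + 26 = 49

49


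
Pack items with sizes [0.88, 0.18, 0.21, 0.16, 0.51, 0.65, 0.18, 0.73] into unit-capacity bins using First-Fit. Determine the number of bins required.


Place items sequentially using First-Fit:
  Item 0.88 -> new Bin 1
  Item 0.18 -> new Bin 2
  Item 0.21 -> Bin 2 (now 0.39)
  Item 0.16 -> Bin 2 (now 0.55)
  Item 0.51 -> new Bin 3
  Item 0.65 -> new Bin 4
  Item 0.18 -> Bin 2 (now 0.73)
  Item 0.73 -> new Bin 5
Total bins used = 5

5


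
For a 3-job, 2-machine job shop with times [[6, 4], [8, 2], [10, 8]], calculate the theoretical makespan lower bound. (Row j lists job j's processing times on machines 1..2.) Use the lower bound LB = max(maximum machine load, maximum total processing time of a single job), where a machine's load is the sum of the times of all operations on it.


Machine loads:
  Machine 1: 6 + 8 + 10 = 24
  Machine 2: 4 + 2 + 8 = 14
Max machine load = 24
Job totals:
  Job 1: 10
  Job 2: 10
  Job 3: 18
Max job total = 18
Lower bound = max(24, 18) = 24

24


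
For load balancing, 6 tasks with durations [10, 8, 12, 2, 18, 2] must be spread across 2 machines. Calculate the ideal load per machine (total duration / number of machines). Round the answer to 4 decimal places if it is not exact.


Total processing time = 10 + 8 + 12 + 2 + 18 + 2 = 52
Number of machines = 2
Ideal balanced load = 52 / 2 = 26.0

26.0


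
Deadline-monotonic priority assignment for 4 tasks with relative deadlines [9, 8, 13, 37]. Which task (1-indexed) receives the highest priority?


Sort tasks by relative deadline (ascending):
  Task 2: deadline = 8
  Task 1: deadline = 9
  Task 3: deadline = 13
  Task 4: deadline = 37
Priority order (highest first): [2, 1, 3, 4]
Highest priority task = 2

2


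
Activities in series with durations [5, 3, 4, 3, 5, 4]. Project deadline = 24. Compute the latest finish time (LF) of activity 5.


LF(activity 5) = deadline - sum of successor durations
Successors: activities 6 through 6 with durations [4]
Sum of successor durations = 4
LF = 24 - 4 = 20

20


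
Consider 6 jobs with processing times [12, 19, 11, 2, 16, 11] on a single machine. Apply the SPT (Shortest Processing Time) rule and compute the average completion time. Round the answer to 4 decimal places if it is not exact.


Sort jobs by processing time (SPT order): [2, 11, 11, 12, 16, 19]
Compute completion times sequentially:
  Job 1: processing = 2, completes at 2
  Job 2: processing = 11, completes at 13
  Job 3: processing = 11, completes at 24
  Job 4: processing = 12, completes at 36
  Job 5: processing = 16, completes at 52
  Job 6: processing = 19, completes at 71
Sum of completion times = 198
Average completion time = 198/6 = 33.0

33.0


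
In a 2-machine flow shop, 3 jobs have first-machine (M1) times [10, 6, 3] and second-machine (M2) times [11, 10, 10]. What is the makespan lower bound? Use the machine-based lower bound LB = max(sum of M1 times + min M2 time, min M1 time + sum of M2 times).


LB1 = sum(M1 times) + min(M2 times) = 19 + 10 = 29
LB2 = min(M1 times) + sum(M2 times) = 3 + 31 = 34
Lower bound = max(LB1, LB2) = max(29, 34) = 34

34


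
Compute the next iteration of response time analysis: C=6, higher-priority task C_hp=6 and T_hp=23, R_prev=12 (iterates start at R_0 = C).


R_next = C + ceil(R_prev / T_hp) * C_hp
ceil(12 / 23) = ceil(0.5217) = 1
Interference = 1 * 6 = 6
R_next = 6 + 6 = 12
R_next = R_prev, so the iteration has converged (response time = 12).

12


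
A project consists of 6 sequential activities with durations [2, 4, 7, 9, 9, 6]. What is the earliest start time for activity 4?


Activity 4 starts after activities 1 through 3 complete.
Predecessor durations: [2, 4, 7]
ES = 2 + 4 + 7 = 13

13


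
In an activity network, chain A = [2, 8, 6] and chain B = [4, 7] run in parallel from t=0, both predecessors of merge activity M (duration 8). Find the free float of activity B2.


ES(B2) = sum of predecessors on chain B = 4
EF(B2) = ES + duration = 4 + 7 = 11
Successor of B2 is M. ES(M) = max(sum(A), sum(B)) = max(16, 11) = 16
Free float = ES(successor) - EF(current) = 16 - 11 = 5

5


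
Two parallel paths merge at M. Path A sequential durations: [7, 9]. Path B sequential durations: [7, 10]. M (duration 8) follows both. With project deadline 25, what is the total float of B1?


Forward pass: ES(B1) = sum of predecessors on chain B = 0
EF = ES + duration = 0 + 7 = 7
Backward pass: LF(M) = deadline = 25; LS(M) = 25 - 8 = 17
LF(B1) = LS(M) - sum(successors on chain B) = 17 - 10 = 7
LS = LF - duration = 7 - 7 = 0
Total float = LS - ES = 0 - 0 = 0

0


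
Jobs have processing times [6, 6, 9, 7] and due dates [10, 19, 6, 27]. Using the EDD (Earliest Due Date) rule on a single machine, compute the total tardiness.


Sort by due date (EDD order): [(9, 6), (6, 10), (6, 19), (7, 27)]
Compute completion times and tardiness:
  Job 1: p=9, d=6, C=9, tardiness=max(0,9-6)=3
  Job 2: p=6, d=10, C=15, tardiness=max(0,15-10)=5
  Job 3: p=6, d=19, C=21, tardiness=max(0,21-19)=2
  Job 4: p=7, d=27, C=28, tardiness=max(0,28-27)=1
Total tardiness = 11

11


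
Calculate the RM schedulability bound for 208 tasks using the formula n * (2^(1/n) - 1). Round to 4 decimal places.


Compute 2^(1/208) = 1.0033379971
Subtract 1: 1.0033379971 - 1 = 0.0033379971
Multiply by n: 208 * 0.0033379971 = 0.6943033968
Round to 4 dp: 0.6943

0.6943


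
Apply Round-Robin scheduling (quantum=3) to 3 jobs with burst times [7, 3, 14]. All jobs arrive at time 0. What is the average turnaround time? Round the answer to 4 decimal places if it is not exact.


Time quantum = 3
Execution trace:
  J1 runs 3 units, time = 3
  J2 runs 3 units, time = 6
  J3 runs 3 units, time = 9
  J1 runs 3 units, time = 12
  J3 runs 3 units, time = 15
  J1 runs 1 units, time = 16
  J3 runs 3 units, time = 19
  J3 runs 3 units, time = 22
  J3 runs 2 units, time = 24
Finish times: [16, 6, 24]
Average turnaround = 46/3 = 15.3333

15.3333


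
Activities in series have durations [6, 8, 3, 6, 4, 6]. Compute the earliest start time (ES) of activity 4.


Activity 4 starts after activities 1 through 3 complete.
Predecessor durations: [6, 8, 3]
ES = 6 + 8 + 3 = 17

17


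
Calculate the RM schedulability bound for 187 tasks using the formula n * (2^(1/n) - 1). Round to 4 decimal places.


Compute 2^(1/187) = 1.0037135476
Subtract 1: 1.0037135476 - 1 = 0.0037135476
Multiply by n: 187 * 0.0037135476 = 0.6944334012
Round to 4 dp: 0.6944

0.6944


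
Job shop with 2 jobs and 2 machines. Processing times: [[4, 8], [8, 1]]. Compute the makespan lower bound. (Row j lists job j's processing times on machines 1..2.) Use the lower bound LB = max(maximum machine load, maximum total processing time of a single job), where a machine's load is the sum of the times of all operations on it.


Machine loads:
  Machine 1: 4 + 8 = 12
  Machine 2: 8 + 1 = 9
Max machine load = 12
Job totals:
  Job 1: 12
  Job 2: 9
Max job total = 12
Lower bound = max(12, 12) = 12

12


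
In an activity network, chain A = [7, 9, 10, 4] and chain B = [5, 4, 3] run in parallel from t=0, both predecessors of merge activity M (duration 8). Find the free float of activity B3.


ES(B3) = sum of predecessors on chain B = 9
EF(B3) = ES + duration = 9 + 3 = 12
Successor of B3 is M. ES(M) = max(sum(A), sum(B)) = max(30, 12) = 30
Free float = ES(successor) - EF(current) = 30 - 12 = 18

18


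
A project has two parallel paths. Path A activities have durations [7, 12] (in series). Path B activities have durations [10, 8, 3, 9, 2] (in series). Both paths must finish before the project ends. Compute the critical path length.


Path A total = 7 + 12 = 19
Path B total = 10 + 8 + 3 + 9 + 2 = 32
Critical path = longest path = max(19, 32) = 32

32


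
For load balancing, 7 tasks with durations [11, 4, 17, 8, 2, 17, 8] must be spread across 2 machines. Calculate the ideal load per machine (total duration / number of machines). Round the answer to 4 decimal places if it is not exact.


Total processing time = 11 + 4 + 17 + 8 + 2 + 17 + 8 = 67
Number of machines = 2
Ideal balanced load = 67 / 2 = 33.5

33.5


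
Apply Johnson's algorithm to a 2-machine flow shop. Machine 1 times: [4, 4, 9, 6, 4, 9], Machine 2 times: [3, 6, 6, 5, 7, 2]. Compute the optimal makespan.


Apply Johnson's rule:
  Group 1 (a <= b): [(2, 4, 6), (5, 4, 7)]
  Group 2 (a > b): [(3, 9, 6), (4, 6, 5), (1, 4, 3), (6, 9, 2)]
Optimal job order: [2, 5, 3, 4, 1, 6]
Schedule:
  Job 2: M1 done at 4, M2 done at 10
  Job 5: M1 done at 8, M2 done at 17
  Job 3: M1 done at 17, M2 done at 23
  Job 4: M1 done at 23, M2 done at 28
  Job 1: M1 done at 27, M2 done at 31
  Job 6: M1 done at 36, M2 done at 38
Makespan = 38

38


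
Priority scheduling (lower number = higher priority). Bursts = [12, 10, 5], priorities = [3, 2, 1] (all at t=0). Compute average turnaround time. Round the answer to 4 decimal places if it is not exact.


Sort by priority (ascending = highest first):
Order: [(1, 5), (2, 10), (3, 12)]
Completion times:
  Priority 1, burst=5, C=5
  Priority 2, burst=10, C=15
  Priority 3, burst=12, C=27
Average turnaround = 47/3 = 15.6667

15.6667


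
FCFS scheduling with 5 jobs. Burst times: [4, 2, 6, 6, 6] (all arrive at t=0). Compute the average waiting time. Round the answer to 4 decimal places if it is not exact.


FCFS order (as given): [4, 2, 6, 6, 6]
Waiting times:
  Job 1: wait = 0
  Job 2: wait = 4
  Job 3: wait = 6
  Job 4: wait = 12
  Job 5: wait = 18
Sum of waiting times = 40
Average waiting time = 40/5 = 8.0

8.0


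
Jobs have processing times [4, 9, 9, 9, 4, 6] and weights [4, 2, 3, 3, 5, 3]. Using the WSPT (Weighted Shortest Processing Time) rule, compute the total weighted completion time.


Compute p/w ratios and sort ascending (WSPT): [(4, 5), (4, 4), (6, 3), (9, 3), (9, 3), (9, 2)]
Compute weighted completion times:
  Job (p=4,w=5): C=4, w*C=5*4=20
  Job (p=4,w=4): C=8, w*C=4*8=32
  Job (p=6,w=3): C=14, w*C=3*14=42
  Job (p=9,w=3): C=23, w*C=3*23=69
  Job (p=9,w=3): C=32, w*C=3*32=96
  Job (p=9,w=2): C=41, w*C=2*41=82
Total weighted completion time = 341

341


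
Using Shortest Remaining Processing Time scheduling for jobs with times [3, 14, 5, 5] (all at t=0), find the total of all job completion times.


Since all jobs arrive at t=0, SRPT equals SPT ordering.
SPT order: [3, 5, 5, 14]
Completion times:
  Job 1: p=3, C=3
  Job 2: p=5, C=8
  Job 3: p=5, C=13
  Job 4: p=14, C=27
Total completion time = 3 + 8 + 13 + 27 = 51

51


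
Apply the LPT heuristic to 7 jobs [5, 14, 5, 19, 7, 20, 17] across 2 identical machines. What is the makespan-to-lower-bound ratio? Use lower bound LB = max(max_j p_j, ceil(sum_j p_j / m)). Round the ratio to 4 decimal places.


LPT order: [20, 19, 17, 14, 7, 5, 5]
Machine loads after assignment: [46, 41]
LPT makespan = 46
Lower bound = max(max_job, ceil(total/2)) = max(20, 44) = 44
Ratio = 46 / 44 = 1.0455

1.0455


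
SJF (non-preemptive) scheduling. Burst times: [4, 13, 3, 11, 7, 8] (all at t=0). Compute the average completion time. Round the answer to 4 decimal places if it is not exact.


SJF order (ascending): [3, 4, 7, 8, 11, 13]
Completion times:
  Job 1: burst=3, C=3
  Job 2: burst=4, C=7
  Job 3: burst=7, C=14
  Job 4: burst=8, C=22
  Job 5: burst=11, C=33
  Job 6: burst=13, C=46
Average completion = 125/6 = 20.8333

20.8333


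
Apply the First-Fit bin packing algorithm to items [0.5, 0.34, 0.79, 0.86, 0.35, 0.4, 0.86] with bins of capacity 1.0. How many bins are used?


Place items sequentially using First-Fit:
  Item 0.5 -> new Bin 1
  Item 0.34 -> Bin 1 (now 0.84)
  Item 0.79 -> new Bin 2
  Item 0.86 -> new Bin 3
  Item 0.35 -> new Bin 4
  Item 0.4 -> Bin 4 (now 0.75)
  Item 0.86 -> new Bin 5
Total bins used = 5

5


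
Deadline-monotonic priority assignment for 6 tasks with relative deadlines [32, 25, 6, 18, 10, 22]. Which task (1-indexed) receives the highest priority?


Sort tasks by relative deadline (ascending):
  Task 3: deadline = 6
  Task 5: deadline = 10
  Task 4: deadline = 18
  Task 6: deadline = 22
  Task 2: deadline = 25
  Task 1: deadline = 32
Priority order (highest first): [3, 5, 4, 6, 2, 1]
Highest priority task = 3

3


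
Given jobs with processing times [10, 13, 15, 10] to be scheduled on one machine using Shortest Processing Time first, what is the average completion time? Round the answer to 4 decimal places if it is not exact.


Sort jobs by processing time (SPT order): [10, 10, 13, 15]
Compute completion times sequentially:
  Job 1: processing = 10, completes at 10
  Job 2: processing = 10, completes at 20
  Job 3: processing = 13, completes at 33
  Job 4: processing = 15, completes at 48
Sum of completion times = 111
Average completion time = 111/4 = 27.75

27.75


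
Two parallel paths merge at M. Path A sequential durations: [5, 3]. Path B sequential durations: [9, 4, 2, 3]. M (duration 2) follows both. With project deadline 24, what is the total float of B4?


Forward pass: ES(B4) = sum of predecessors on chain B = 15
EF = ES + duration = 15 + 3 = 18
Backward pass: LF(M) = deadline = 24; LS(M) = 24 - 2 = 22
LF(B4) = LS(M) - sum(successors on chain B) = 22 - 0 = 22
LS = LF - duration = 22 - 3 = 19
Total float = LS - ES = 19 - 15 = 4

4


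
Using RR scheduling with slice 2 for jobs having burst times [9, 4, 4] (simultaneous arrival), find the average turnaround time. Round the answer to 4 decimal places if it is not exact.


Time quantum = 2
Execution trace:
  J1 runs 2 units, time = 2
  J2 runs 2 units, time = 4
  J3 runs 2 units, time = 6
  J1 runs 2 units, time = 8
  J2 runs 2 units, time = 10
  J3 runs 2 units, time = 12
  J1 runs 2 units, time = 14
  J1 runs 2 units, time = 16
  J1 runs 1 units, time = 17
Finish times: [17, 10, 12]
Average turnaround = 39/3 = 13.0

13.0


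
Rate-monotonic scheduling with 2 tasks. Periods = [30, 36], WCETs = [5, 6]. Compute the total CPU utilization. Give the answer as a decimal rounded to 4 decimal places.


Compute individual utilizations (exact fractions):
  Task 1: C/T = 5/30 = 1/6 (approx. 0.1667)
  Task 2: C/T = 6/36 = 1/6 (approx. 0.1667)
Total utilization U = 1/6 + 1/6 = 1/3
Rounded to 4 decimal places: U = 0.3333
RM (Liu & Layland) bound for 2 tasks = 0.828427; compare with U = 1/3 (approx. 0.333333)
U <= bound, so schedulable by RM sufficient condition.

0.3333


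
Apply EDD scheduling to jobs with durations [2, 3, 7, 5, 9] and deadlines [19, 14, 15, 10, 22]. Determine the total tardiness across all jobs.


Sort by due date (EDD order): [(5, 10), (3, 14), (7, 15), (2, 19), (9, 22)]
Compute completion times and tardiness:
  Job 1: p=5, d=10, C=5, tardiness=max(0,5-10)=0
  Job 2: p=3, d=14, C=8, tardiness=max(0,8-14)=0
  Job 3: p=7, d=15, C=15, tardiness=max(0,15-15)=0
  Job 4: p=2, d=19, C=17, tardiness=max(0,17-19)=0
  Job 5: p=9, d=22, C=26, tardiness=max(0,26-22)=4
Total tardiness = 4

4


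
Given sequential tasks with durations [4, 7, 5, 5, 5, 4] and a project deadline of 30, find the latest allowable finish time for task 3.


LF(activity 3) = deadline - sum of successor durations
Successors: activities 4 through 6 with durations [5, 5, 4]
Sum of successor durations = 14
LF = 30 - 14 = 16

16


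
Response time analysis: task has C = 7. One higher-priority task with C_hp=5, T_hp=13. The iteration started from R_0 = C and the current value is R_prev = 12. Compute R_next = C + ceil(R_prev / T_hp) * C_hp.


R_next = C + ceil(R_prev / T_hp) * C_hp
ceil(12 / 13) = ceil(0.9231) = 1
Interference = 1 * 5 = 5
R_next = 7 + 5 = 12
R_next = R_prev, so the iteration has converged (response time = 12).

12


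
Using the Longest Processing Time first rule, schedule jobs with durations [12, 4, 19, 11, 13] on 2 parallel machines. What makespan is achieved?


Sort jobs in decreasing order (LPT): [19, 13, 12, 11, 4]
Assign each job to the least loaded machine:
  Machine 1: jobs [19, 11], load = 30
  Machine 2: jobs [13, 12, 4], load = 29
Makespan = max load = 30

30


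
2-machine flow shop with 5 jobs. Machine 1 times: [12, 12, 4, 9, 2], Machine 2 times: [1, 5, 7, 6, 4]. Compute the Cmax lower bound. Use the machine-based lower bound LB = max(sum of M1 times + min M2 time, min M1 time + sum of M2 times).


LB1 = sum(M1 times) + min(M2 times) = 39 + 1 = 40
LB2 = min(M1 times) + sum(M2 times) = 2 + 23 = 25
Lower bound = max(LB1, LB2) = max(40, 25) = 40

40


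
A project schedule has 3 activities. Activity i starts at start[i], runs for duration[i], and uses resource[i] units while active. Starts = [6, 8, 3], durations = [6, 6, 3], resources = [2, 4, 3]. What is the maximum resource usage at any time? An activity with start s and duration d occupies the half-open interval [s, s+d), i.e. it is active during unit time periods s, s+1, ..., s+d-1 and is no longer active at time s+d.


Each activity i is active on [start_i, start_i + duration_i).
Compute total resource usage per time slot:
  t=0: active resources = [], total = 0
  t=1: active resources = [], total = 0
  t=2: active resources = [], total = 0
  t=3: active resources = [3], total = 3
  t=4: active resources = [3], total = 3
  t=5: active resources = [3], total = 3
  t=6: active resources = [2], total = 2
  t=7: active resources = [2], total = 2
  t=8: active resources = [2, 4], total = 6
  t=9: active resources = [2, 4], total = 6
  t=10: active resources = [2, 4], total = 6
  t=11: active resources = [2, 4], total = 6
  t=12: active resources = [4], total = 4
  t=13: active resources = [4], total = 4
Peak resource demand = 6

6


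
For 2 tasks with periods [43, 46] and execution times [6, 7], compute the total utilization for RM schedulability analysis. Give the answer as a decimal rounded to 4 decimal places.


Compute individual utilizations (exact fractions):
  Task 1: C/T = 6/43 (approx. 0.1395)
  Task 2: C/T = 7/46 (approx. 0.1522)
Total utilization U = 6/43 + 7/46 = 577/1978
Rounded to 4 decimal places: U = 0.2917
RM (Liu & Layland) bound for 2 tasks = 0.828427; compare with U = 577/1978 (approx. 0.291709)
U <= bound, so schedulable by RM sufficient condition.

0.2917


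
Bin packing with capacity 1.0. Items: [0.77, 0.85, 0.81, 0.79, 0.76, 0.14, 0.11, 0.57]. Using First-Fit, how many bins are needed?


Place items sequentially using First-Fit:
  Item 0.77 -> new Bin 1
  Item 0.85 -> new Bin 2
  Item 0.81 -> new Bin 3
  Item 0.79 -> new Bin 4
  Item 0.76 -> new Bin 5
  Item 0.14 -> Bin 1 (now 0.91)
  Item 0.11 -> Bin 2 (now 0.96)
  Item 0.57 -> new Bin 6
Total bins used = 6

6


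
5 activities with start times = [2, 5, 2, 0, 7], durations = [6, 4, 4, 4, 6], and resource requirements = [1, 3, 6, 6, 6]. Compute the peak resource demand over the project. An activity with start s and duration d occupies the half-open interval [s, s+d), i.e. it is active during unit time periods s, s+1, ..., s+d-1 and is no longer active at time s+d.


Each activity i is active on [start_i, start_i + duration_i).
Compute total resource usage per time slot:
  t=0: active resources = [6], total = 6
  t=1: active resources = [6], total = 6
  t=2: active resources = [1, 6, 6], total = 13
  t=3: active resources = [1, 6, 6], total = 13
  t=4: active resources = [1, 6], total = 7
  t=5: active resources = [1, 3, 6], total = 10
  t=6: active resources = [1, 3], total = 4
  t=7: active resources = [1, 3, 6], total = 10
  t=8: active resources = [3, 6], total = 9
  t=9: active resources = [6], total = 6
  t=10: active resources = [6], total = 6
  t=11: active resources = [6], total = 6
  t=12: active resources = [6], total = 6
Peak resource demand = 13

13


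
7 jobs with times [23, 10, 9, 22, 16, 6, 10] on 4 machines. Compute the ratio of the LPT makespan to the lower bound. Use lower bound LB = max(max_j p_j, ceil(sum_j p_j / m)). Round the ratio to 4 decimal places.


LPT order: [23, 22, 16, 10, 10, 9, 6]
Machine loads after assignment: [23, 22, 25, 26]
LPT makespan = 26
Lower bound = max(max_job, ceil(total/4)) = max(23, 24) = 24
Ratio = 26 / 24 = 1.0833

1.0833


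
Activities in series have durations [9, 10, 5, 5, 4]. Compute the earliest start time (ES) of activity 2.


Activity 2 starts after activities 1 through 1 complete.
Predecessor durations: [9]
ES = 9 = 9

9


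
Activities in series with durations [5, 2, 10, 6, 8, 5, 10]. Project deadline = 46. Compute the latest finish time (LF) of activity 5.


LF(activity 5) = deadline - sum of successor durations
Successors: activities 6 through 7 with durations [5, 10]
Sum of successor durations = 15
LF = 46 - 15 = 31

31


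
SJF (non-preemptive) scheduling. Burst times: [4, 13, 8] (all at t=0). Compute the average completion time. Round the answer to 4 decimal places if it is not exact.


SJF order (ascending): [4, 8, 13]
Completion times:
  Job 1: burst=4, C=4
  Job 2: burst=8, C=12
  Job 3: burst=13, C=25
Average completion = 41/3 = 13.6667

13.6667


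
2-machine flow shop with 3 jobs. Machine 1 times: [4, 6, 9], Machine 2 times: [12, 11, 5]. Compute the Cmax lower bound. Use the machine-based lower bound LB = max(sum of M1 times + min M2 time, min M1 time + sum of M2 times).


LB1 = sum(M1 times) + min(M2 times) = 19 + 5 = 24
LB2 = min(M1 times) + sum(M2 times) = 4 + 28 = 32
Lower bound = max(LB1, LB2) = max(24, 32) = 32

32


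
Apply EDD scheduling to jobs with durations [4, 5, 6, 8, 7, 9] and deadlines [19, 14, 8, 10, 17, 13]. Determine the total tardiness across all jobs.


Sort by due date (EDD order): [(6, 8), (8, 10), (9, 13), (5, 14), (7, 17), (4, 19)]
Compute completion times and tardiness:
  Job 1: p=6, d=8, C=6, tardiness=max(0,6-8)=0
  Job 2: p=8, d=10, C=14, tardiness=max(0,14-10)=4
  Job 3: p=9, d=13, C=23, tardiness=max(0,23-13)=10
  Job 4: p=5, d=14, C=28, tardiness=max(0,28-14)=14
  Job 5: p=7, d=17, C=35, tardiness=max(0,35-17)=18
  Job 6: p=4, d=19, C=39, tardiness=max(0,39-19)=20
Total tardiness = 66

66


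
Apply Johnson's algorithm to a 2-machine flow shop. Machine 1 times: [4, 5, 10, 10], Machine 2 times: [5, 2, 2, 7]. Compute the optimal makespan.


Apply Johnson's rule:
  Group 1 (a <= b): [(1, 4, 5)]
  Group 2 (a > b): [(4, 10, 7), (2, 5, 2), (3, 10, 2)]
Optimal job order: [1, 4, 2, 3]
Schedule:
  Job 1: M1 done at 4, M2 done at 9
  Job 4: M1 done at 14, M2 done at 21
  Job 2: M1 done at 19, M2 done at 23
  Job 3: M1 done at 29, M2 done at 31
Makespan = 31

31


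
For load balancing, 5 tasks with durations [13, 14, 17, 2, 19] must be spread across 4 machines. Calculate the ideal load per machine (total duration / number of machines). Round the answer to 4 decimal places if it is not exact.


Total processing time = 13 + 14 + 17 + 2 + 19 = 65
Number of machines = 4
Ideal balanced load = 65 / 4 = 16.25

16.25


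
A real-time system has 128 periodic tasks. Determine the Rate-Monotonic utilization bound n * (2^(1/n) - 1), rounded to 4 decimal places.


Compute 2^(1/128) = 1.0054299011
Subtract 1: 1.0054299011 - 1 = 0.0054299011
Multiply by n: 128 * 0.0054299011 = 0.6950273408
Round to 4 dp: 0.6950

0.6950


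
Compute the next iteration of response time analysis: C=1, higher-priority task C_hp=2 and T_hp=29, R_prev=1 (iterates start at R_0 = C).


R_next = C + ceil(R_prev / T_hp) * C_hp
ceil(1 / 29) = ceil(0.0345) = 1
Interference = 1 * 2 = 2
R_next = 1 + 2 = 3

3


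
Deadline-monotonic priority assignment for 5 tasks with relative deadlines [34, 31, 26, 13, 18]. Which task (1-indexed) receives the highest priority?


Sort tasks by relative deadline (ascending):
  Task 4: deadline = 13
  Task 5: deadline = 18
  Task 3: deadline = 26
  Task 2: deadline = 31
  Task 1: deadline = 34
Priority order (highest first): [4, 5, 3, 2, 1]
Highest priority task = 4

4


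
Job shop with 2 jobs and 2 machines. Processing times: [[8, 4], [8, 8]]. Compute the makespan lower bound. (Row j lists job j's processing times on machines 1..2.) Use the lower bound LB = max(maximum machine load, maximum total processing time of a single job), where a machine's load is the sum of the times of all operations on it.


Machine loads:
  Machine 1: 8 + 8 = 16
  Machine 2: 4 + 8 = 12
Max machine load = 16
Job totals:
  Job 1: 12
  Job 2: 16
Max job total = 16
Lower bound = max(16, 16) = 16

16


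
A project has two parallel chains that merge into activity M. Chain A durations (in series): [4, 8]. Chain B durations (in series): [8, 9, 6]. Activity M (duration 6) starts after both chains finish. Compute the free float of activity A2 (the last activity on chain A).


ES(A2) = sum of predecessors on chain A = 4
EF(A2) = ES + duration = 4 + 8 = 12
Successor of A2 is M. ES(M) = max(sum(A), sum(B)) = max(12, 23) = 23
Free float = ES(successor) - EF(current) = 23 - 12 = 11

11


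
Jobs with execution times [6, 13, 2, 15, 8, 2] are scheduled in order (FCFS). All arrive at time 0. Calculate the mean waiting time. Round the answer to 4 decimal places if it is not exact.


FCFS order (as given): [6, 13, 2, 15, 8, 2]
Waiting times:
  Job 1: wait = 0
  Job 2: wait = 6
  Job 3: wait = 19
  Job 4: wait = 21
  Job 5: wait = 36
  Job 6: wait = 44
Sum of waiting times = 126
Average waiting time = 126/6 = 21.0

21.0


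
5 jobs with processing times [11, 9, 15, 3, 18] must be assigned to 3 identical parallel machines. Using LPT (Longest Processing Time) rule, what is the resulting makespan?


Sort jobs in decreasing order (LPT): [18, 15, 11, 9, 3]
Assign each job to the least loaded machine:
  Machine 1: jobs [18], load = 18
  Machine 2: jobs [15, 3], load = 18
  Machine 3: jobs [11, 9], load = 20
Makespan = max load = 20

20


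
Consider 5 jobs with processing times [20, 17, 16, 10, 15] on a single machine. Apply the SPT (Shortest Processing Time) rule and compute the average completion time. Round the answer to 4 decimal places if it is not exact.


Sort jobs by processing time (SPT order): [10, 15, 16, 17, 20]
Compute completion times sequentially:
  Job 1: processing = 10, completes at 10
  Job 2: processing = 15, completes at 25
  Job 3: processing = 16, completes at 41
  Job 4: processing = 17, completes at 58
  Job 5: processing = 20, completes at 78
Sum of completion times = 212
Average completion time = 212/5 = 42.4

42.4


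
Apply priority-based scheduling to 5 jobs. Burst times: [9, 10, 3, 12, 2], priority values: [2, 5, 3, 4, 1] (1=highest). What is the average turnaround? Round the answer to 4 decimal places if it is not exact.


Sort by priority (ascending = highest first):
Order: [(1, 2), (2, 9), (3, 3), (4, 12), (5, 10)]
Completion times:
  Priority 1, burst=2, C=2
  Priority 2, burst=9, C=11
  Priority 3, burst=3, C=14
  Priority 4, burst=12, C=26
  Priority 5, burst=10, C=36
Average turnaround = 89/5 = 17.8

17.8


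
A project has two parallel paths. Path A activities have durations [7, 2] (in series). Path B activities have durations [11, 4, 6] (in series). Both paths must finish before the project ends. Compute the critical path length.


Path A total = 7 + 2 = 9
Path B total = 11 + 4 + 6 = 21
Critical path = longest path = max(9, 21) = 21

21


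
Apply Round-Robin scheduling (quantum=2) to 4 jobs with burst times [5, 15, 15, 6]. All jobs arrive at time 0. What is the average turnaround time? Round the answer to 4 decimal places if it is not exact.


Time quantum = 2
Execution trace:
  J1 runs 2 units, time = 2
  J2 runs 2 units, time = 4
  J3 runs 2 units, time = 6
  J4 runs 2 units, time = 8
  J1 runs 2 units, time = 10
  J2 runs 2 units, time = 12
  J3 runs 2 units, time = 14
  J4 runs 2 units, time = 16
  J1 runs 1 units, time = 17
  J2 runs 2 units, time = 19
  J3 runs 2 units, time = 21
  J4 runs 2 units, time = 23
  J2 runs 2 units, time = 25
  J3 runs 2 units, time = 27
  J2 runs 2 units, time = 29
  J3 runs 2 units, time = 31
  J2 runs 2 units, time = 33
  J3 runs 2 units, time = 35
  J2 runs 2 units, time = 37
  J3 runs 2 units, time = 39
  J2 runs 1 units, time = 40
  J3 runs 1 units, time = 41
Finish times: [17, 40, 41, 23]
Average turnaround = 121/4 = 30.25

30.25


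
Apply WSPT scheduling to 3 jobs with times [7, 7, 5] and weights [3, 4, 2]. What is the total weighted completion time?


Compute p/w ratios and sort ascending (WSPT): [(7, 4), (7, 3), (5, 2)]
Compute weighted completion times:
  Job (p=7,w=4): C=7, w*C=4*7=28
  Job (p=7,w=3): C=14, w*C=3*14=42
  Job (p=5,w=2): C=19, w*C=2*19=38
Total weighted completion time = 108

108


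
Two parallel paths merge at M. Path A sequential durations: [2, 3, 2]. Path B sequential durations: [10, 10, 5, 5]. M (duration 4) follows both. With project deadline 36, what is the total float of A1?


Forward pass: ES(A1) = sum of predecessors on chain A = 0
EF = ES + duration = 0 + 2 = 2
Backward pass: LF(M) = deadline = 36; LS(M) = 36 - 4 = 32
LF(A1) = LS(M) - sum(successors on chain A) = 32 - 5 = 27
LS = LF - duration = 27 - 2 = 25
Total float = LS - ES = 25 - 0 = 25

25


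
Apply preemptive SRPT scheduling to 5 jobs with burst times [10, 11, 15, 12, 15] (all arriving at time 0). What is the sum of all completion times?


Since all jobs arrive at t=0, SRPT equals SPT ordering.
SPT order: [10, 11, 12, 15, 15]
Completion times:
  Job 1: p=10, C=10
  Job 2: p=11, C=21
  Job 3: p=12, C=33
  Job 4: p=15, C=48
  Job 5: p=15, C=63
Total completion time = 10 + 21 + 33 + 48 + 63 = 175

175


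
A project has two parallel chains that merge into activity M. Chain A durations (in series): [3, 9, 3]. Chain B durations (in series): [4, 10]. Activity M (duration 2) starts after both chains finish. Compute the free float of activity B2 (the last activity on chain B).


ES(B2) = sum of predecessors on chain B = 4
EF(B2) = ES + duration = 4 + 10 = 14
Successor of B2 is M. ES(M) = max(sum(A), sum(B)) = max(15, 14) = 15
Free float = ES(successor) - EF(current) = 15 - 14 = 1

1


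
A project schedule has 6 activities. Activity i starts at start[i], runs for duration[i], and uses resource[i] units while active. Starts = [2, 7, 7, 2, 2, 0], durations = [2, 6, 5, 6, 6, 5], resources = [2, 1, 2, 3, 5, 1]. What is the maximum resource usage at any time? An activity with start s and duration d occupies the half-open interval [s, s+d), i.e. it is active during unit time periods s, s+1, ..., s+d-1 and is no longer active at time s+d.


Each activity i is active on [start_i, start_i + duration_i).
Compute total resource usage per time slot:
  t=0: active resources = [1], total = 1
  t=1: active resources = [1], total = 1
  t=2: active resources = [2, 3, 5, 1], total = 11
  t=3: active resources = [2, 3, 5, 1], total = 11
  t=4: active resources = [3, 5, 1], total = 9
  t=5: active resources = [3, 5], total = 8
  t=6: active resources = [3, 5], total = 8
  t=7: active resources = [1, 2, 3, 5], total = 11
  t=8: active resources = [1, 2], total = 3
  t=9: active resources = [1, 2], total = 3
  t=10: active resources = [1, 2], total = 3
  t=11: active resources = [1, 2], total = 3
  t=12: active resources = [1], total = 1
Peak resource demand = 11

11


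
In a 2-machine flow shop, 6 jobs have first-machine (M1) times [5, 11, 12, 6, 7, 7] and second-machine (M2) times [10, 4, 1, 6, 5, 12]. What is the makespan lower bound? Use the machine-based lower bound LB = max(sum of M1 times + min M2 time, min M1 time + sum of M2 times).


LB1 = sum(M1 times) + min(M2 times) = 48 + 1 = 49
LB2 = min(M1 times) + sum(M2 times) = 5 + 38 = 43
Lower bound = max(LB1, LB2) = max(49, 43) = 49

49


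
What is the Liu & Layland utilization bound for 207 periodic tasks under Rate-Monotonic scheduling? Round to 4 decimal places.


Compute 2^(1/207) = 1.0033541497
Subtract 1: 1.0033541497 - 1 = 0.0033541497
Multiply by n: 207 * 0.0033541497 = 0.6943089879
Round to 4 dp: 0.6943

0.6943


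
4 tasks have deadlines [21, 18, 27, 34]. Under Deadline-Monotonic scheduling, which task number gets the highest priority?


Sort tasks by relative deadline (ascending):
  Task 2: deadline = 18
  Task 1: deadline = 21
  Task 3: deadline = 27
  Task 4: deadline = 34
Priority order (highest first): [2, 1, 3, 4]
Highest priority task = 2

2


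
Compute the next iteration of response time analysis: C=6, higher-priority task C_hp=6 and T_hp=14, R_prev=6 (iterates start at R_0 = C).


R_next = C + ceil(R_prev / T_hp) * C_hp
ceil(6 / 14) = ceil(0.4286) = 1
Interference = 1 * 6 = 6
R_next = 6 + 6 = 12

12


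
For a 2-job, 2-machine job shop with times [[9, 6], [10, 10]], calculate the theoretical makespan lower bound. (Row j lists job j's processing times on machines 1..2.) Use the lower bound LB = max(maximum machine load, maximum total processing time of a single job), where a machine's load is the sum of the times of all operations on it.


Machine loads:
  Machine 1: 9 + 10 = 19
  Machine 2: 6 + 10 = 16
Max machine load = 19
Job totals:
  Job 1: 15
  Job 2: 20
Max job total = 20
Lower bound = max(19, 20) = 20

20


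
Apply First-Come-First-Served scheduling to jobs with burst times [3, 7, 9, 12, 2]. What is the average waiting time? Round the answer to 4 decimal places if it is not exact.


FCFS order (as given): [3, 7, 9, 12, 2]
Waiting times:
  Job 1: wait = 0
  Job 2: wait = 3
  Job 3: wait = 10
  Job 4: wait = 19
  Job 5: wait = 31
Sum of waiting times = 63
Average waiting time = 63/5 = 12.6

12.6


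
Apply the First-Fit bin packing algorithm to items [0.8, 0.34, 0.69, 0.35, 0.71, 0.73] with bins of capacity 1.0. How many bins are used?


Place items sequentially using First-Fit:
  Item 0.8 -> new Bin 1
  Item 0.34 -> new Bin 2
  Item 0.69 -> new Bin 3
  Item 0.35 -> Bin 2 (now 0.69)
  Item 0.71 -> new Bin 4
  Item 0.73 -> new Bin 5
Total bins used = 5

5


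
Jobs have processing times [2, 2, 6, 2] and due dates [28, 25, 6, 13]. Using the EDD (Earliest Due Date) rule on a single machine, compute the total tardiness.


Sort by due date (EDD order): [(6, 6), (2, 13), (2, 25), (2, 28)]
Compute completion times and tardiness:
  Job 1: p=6, d=6, C=6, tardiness=max(0,6-6)=0
  Job 2: p=2, d=13, C=8, tardiness=max(0,8-13)=0
  Job 3: p=2, d=25, C=10, tardiness=max(0,10-25)=0
  Job 4: p=2, d=28, C=12, tardiness=max(0,12-28)=0
Total tardiness = 0

0
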